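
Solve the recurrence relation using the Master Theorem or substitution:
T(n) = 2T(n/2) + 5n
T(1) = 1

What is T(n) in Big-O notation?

By Master Theorem: a=2, b=2, f(n)=5n. Since log_2(2) = 1 and f(n) = Θ(n^1), Case 2 applies. T(n) = O(n log n).

Answer: O(n log n)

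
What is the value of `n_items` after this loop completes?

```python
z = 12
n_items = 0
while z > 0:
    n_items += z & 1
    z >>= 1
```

Count set bits in 12 (binary: 0b1100)
`n_items` takes the values: 0 → 1 → 2

Answer: 2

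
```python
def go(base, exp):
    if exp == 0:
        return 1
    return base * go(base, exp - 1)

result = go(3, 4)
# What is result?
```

go(3, 4) = 3 * 3 * 3 * 3 = 81

Answer: 81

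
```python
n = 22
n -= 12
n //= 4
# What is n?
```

Trace:
`n = 22` → n = 22
`n -= 12` → n = 10
`n //= 4` → n = 2
So n = 2

Answer: 2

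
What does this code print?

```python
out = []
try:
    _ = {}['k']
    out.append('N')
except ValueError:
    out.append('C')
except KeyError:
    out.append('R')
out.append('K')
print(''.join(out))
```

Execution trace: 'R' (except KeyError) → 'K' (after the try/except). Output: RK

Answer: RK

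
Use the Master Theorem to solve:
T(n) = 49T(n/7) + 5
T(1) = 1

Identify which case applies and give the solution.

a=49, b=7, f(n)=5. log_7(49) = 2. Since c=0 < 2, Case 1 applies: T(n) = Θ(n^log_b(a)) = O(n^2).

Answer: O(n^2) - Case 1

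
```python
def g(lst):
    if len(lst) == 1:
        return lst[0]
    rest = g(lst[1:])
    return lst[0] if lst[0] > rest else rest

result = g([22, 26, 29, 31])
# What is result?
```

Recursive max over [22, 26, 29, 31] = 31

Answer: 31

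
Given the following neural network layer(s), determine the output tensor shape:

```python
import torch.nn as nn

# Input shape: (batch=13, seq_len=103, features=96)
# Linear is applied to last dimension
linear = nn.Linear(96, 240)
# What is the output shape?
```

Input: (13, 103, 96) -> Output: (13, 103, 240)

Answer: (13, 103, 240)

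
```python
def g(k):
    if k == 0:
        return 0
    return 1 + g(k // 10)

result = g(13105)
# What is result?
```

Count of digits of 13105: 5

Answer: 5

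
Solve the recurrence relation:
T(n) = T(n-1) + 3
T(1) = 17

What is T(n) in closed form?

Unrolling: T(n) = T(1) + 3·(n-1) = 17 + 3(n-1) = 3n + 14.

Answer: T(n) = 3n + 14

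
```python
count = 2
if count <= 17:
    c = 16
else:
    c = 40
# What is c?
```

Trace:
`count = 2` → count = 2
`if count <= 17: ...` → count <= 17 is True → c = 16
So c = 16

Answer: 16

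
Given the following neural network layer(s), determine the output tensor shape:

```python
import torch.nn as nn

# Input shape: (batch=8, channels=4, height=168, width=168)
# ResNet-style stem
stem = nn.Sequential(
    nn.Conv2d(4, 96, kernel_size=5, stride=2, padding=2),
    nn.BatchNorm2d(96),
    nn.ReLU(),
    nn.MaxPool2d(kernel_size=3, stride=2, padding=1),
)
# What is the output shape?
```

Input: (8, 4, 168, 168) -> after Conv2d 5x5 stride=2: (8, 96, 84, 84) -> Output: (8, 96, 42, 42)

Answer: (8, 96, 42, 42)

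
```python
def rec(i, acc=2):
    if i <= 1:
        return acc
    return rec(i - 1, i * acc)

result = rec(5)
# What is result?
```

Accumulator trace (n, acc): (5, 2) -> (4, 10) -> (3, 40) -> (2, 120) -> (1, 240) -> return 240

Answer: 240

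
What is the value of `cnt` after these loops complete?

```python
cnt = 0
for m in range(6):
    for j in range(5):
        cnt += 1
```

6 * 5 = 30
`cnt` takes the values: 0 → 1 → 2 → 3 → 4 → 5 → 6 → 7 → 8 → 9 → 10 → 11 → 12 → 13 → 14 → 15 → 16 → 17 → 18 → 19 → 20 → 21 → 22 → 23 → 24 → 25 → 26 → 27 → 28 → 29 → 30

Answer: 30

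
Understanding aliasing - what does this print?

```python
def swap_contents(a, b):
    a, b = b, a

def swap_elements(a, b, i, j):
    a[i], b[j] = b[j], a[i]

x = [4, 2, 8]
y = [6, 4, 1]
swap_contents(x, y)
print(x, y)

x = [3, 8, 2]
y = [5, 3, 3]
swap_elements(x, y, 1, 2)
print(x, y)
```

Key concept: parameter rebinding vs mutation.
Step by step:
`x = [4, 2, 8]` → x = [4, 2, 8]
`y = [6, 4, 1]` → y = [6, 4, 1]
`swap_contents(x, y)` → no visible change to tracked variables
`print(x, y)` → prints [4, 2, 8] [6, 4, 1]
`x = [3, 8, 2]` → x = [3, 8, 2]
`y = [5, 3, 3]` → y = [5, 3, 3]
`swap_elements(x, y, 1, 2)` → x = [3, 3, 2]; y = [5, 3, 8]
`print(x, y)` → prints [3, 3, 2] [5, 3, 8]

Answer:
[4, 2, 8] [6, 4, 1]
[3, 3, 2] [5, 3, 8]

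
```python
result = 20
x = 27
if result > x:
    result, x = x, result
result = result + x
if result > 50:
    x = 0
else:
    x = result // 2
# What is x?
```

Trace:
`result = 20` → result = 20
`x = 27` → x = 27
`if result > x: ...` → result > x is False → no variable changes
`result = result + x` → result = 47
`if result > 50: ...` → result > 50 is False, take else branch → x = 23
So x = 23

Answer: 23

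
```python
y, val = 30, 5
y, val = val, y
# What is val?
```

Trace:
`y, val = 30, 5` → y = 30; val = 5
`y, val = val, y` → y = 5; val = 30
So val = 30

Answer: 30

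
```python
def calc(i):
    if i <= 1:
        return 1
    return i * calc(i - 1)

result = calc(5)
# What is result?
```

calc(5) = 5 * 4 * 3 * 2 * 1 = 120

Answer: 120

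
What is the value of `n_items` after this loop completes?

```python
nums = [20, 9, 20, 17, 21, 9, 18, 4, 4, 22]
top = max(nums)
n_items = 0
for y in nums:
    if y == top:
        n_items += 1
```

Count of max value 22 in [20, 9, 20, 17, 21, 9, 18, 4, 4, 22]
`n_items` takes the values: 0 → 1

Answer: 1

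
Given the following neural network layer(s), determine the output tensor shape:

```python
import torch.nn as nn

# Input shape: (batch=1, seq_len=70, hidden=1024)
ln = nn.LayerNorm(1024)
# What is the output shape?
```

Input: (1, 70, 1024) -> Output: (1, 70, 1024)

Answer: (1, 70, 1024)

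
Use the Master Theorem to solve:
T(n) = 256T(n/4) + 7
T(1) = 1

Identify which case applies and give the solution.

a=256, b=4, f(n)=7. log_4(256) = 4. Since c=0 < 4, Case 1 applies: T(n) = Θ(n^log_b(a)) = O(n^4).

Answer: O(n^4) - Case 1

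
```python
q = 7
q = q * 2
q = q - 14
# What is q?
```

Trace:
`q = 7` → q = 7
`q = q * 2` → q = 14
`q = q - 14` → q = 0
So q = 0

Answer: 0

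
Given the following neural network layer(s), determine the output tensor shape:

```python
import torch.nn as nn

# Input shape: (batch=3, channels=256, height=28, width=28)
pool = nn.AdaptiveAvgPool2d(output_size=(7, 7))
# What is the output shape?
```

Input: (3, 256, 28, 28) -> Output: (3, 256, 7, 7)

Answer: (3, 256, 7, 7)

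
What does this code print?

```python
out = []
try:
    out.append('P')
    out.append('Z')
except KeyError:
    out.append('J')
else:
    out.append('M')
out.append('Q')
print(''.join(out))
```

Execution trace: 'P' (try body) → 'Z' (try body, no exception) → 'M' (else) → 'Q' (after the try/except). Output: PZMQ

Answer: PZMQ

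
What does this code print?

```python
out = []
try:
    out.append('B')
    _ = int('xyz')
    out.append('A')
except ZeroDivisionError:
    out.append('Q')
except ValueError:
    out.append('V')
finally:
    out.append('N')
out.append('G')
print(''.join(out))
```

Execution trace: 'B' (try body) → 'V' (except ValueError) → 'N' (finally) → 'G' (after the try/except). Output: BVNG

Answer: BVNG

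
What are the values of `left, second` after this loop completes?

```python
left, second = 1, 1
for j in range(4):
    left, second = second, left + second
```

Fibonacci: after 4 iterations
`left, second` takes the values: (1, 1) → (1, 2) → (2, 3) → (3, 5) → (5, 8)

Answer: 5, 8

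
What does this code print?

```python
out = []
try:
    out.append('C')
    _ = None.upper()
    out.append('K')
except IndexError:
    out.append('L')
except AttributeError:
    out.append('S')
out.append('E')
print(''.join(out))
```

Execution trace: 'C' (try body) → 'S' (except AttributeError) → 'E' (after the try/except). Output: CSE

Answer: CSE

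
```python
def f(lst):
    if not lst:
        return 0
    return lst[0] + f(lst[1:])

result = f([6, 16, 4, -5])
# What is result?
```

6 + 16 + 4 + (-5) + 0 = 21

Answer: 21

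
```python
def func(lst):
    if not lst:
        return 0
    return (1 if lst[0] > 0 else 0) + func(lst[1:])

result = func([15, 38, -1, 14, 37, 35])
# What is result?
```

Count of positive elements in [15, 38, -1, 14, 37, 35] = 5

Answer: 5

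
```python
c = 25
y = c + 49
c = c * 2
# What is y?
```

Trace:
`c = 25` → c = 25
`y = c + 49` → y = 74
`c = c * 2` → c = 50
So y = 74

Answer: 74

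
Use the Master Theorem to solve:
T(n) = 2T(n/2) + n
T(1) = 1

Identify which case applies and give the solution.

a=2, b=2, f(n)=n. log_2(2) = 1. Since c=1 = 1, Case 2 applies: T(n) = Θ(n^log_b(a) · log n) = O(n log n).

Answer: O(n log n) - Case 2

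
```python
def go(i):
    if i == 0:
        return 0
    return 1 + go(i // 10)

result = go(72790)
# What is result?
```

Count of digits of 72790: 5

Answer: 5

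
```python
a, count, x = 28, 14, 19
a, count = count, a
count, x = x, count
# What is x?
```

Trace:
`a, count, x = 28, 14, 19` → a = 28; count = 14; x = 19
`a, count = count, a` → a = 14; count = 28
`count, x = x, count` → count = 19; x = 28
So x = 28

Answer: 28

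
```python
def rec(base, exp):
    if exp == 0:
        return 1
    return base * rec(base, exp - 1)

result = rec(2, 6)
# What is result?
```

rec(2, 6) = 2 * 2 * 2 * 2 * 2 * 2 = 64

Answer: 64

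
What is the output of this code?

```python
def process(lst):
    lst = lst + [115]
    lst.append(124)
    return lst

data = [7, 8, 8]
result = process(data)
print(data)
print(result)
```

Key concept: rebinding parameter vs mutation.
Step by step:
`data = [7, 8, 8]` → data = [7, 8, 8]
`result = process(data)` → result = [7, 8, 8, 115, 124]
`print(data)` → prints [7, 8, 8]
`print(result)` → prints [7, 8, 8, 115, 124]

Answer:
[7, 8, 8]
[7, 8, 8, 115, 124]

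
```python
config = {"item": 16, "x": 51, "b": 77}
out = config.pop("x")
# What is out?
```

Trace:
`config = {"item": 16, "x": 51, "b": 77}` → config = {'item': 16, 'x': 51, 'b': 77}
`out = config.pop("x")` → config = {'item': 16, 'b': 77}; out = 51
So out = 51

Answer: 51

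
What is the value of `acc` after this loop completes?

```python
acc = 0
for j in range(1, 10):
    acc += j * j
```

Sum of squares 1² to 9² = 285
`acc` takes the values: 0 → 1 → 5 → 14 → 30 → 55 → 91 → 140 → 204 → 285

Answer: 285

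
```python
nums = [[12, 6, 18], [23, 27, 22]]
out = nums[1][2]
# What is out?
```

Trace:
`nums = [[12, 6, 18], [23, 27, 22]]` → nums = [[12, 6, 18], [23, 27, 22]]
`out = nums[1][2]` → out = 22
So out = 22

Answer: 22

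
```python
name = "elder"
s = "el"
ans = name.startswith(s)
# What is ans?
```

Trace:
`name = "elder"` → name = 'elder'
`s = "el"` → s = 'el'
`ans = name.startswith(s)` → ans = True
So ans = True

Answer: True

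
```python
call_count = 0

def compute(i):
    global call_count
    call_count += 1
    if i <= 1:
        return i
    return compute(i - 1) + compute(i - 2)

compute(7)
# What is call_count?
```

Calls(i) = 1 + Calls(i-1) + Calls(i-2); Calls(0)=Calls(1)=1. For i=7 this gives 41.

Answer: 41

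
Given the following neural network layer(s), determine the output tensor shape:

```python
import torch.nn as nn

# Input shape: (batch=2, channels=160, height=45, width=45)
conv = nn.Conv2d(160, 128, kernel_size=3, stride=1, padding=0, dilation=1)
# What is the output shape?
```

Input: (2, 160, 45, 45) -> Output: (2, 128, 43, 43)

Answer: (2, 128, 43, 43)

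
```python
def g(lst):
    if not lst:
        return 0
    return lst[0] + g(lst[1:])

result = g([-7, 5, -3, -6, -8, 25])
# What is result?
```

(-7) + 5 + (-3) + (-6) + (-8) + 25 + 0 = 6

Answer: 6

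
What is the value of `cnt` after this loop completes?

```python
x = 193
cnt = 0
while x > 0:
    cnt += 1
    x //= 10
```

Count digits by repeated division by 10
`cnt` takes the values: 0 → 1 → 2 → 3

Answer: 3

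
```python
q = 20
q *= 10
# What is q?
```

Trace:
`q = 20` → q = 20
`q *= 10` → q = 200
So q = 200

Answer: 200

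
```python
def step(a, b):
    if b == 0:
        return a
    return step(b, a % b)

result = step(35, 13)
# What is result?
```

step(35, 13) -> step(13, 9) -> step(9, 4) -> step(4, 1) -> step(1, 0) -> 1

Answer: 1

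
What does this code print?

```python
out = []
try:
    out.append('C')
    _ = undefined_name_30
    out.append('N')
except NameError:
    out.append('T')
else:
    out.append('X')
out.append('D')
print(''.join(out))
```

Execution trace: 'C' (try body) → 'T' (except NameError) → 'D' (after the try/except). Output: CTD

Answer: CTD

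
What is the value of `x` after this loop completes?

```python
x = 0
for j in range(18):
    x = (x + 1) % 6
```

Increment mod 6, 18 times = 0
`x` takes the values: 0 → 1 → 2 → 3 → 4 → 5 → 0 → 1 → 2 → 3 → 4 → 5 → 0 → 1 → 2 → 3 → 4 → 5 → 0

Answer: 0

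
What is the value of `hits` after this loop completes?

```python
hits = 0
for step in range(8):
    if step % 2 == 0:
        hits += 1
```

Count numbers divisible by 2 in range(8)
`hits` takes the values: 0 → 1 → 2 → 3 → 4

Answer: 4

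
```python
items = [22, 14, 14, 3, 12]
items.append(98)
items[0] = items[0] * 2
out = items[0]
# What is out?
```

Trace:
`items = [22, 14, 14, 3, 12]` → items = [22, 14, 14, 3, 12]
`items.append(98)` → items = [22, 14, 14, 3, 12, 98]
`items[0] = items[0] * 2` → items = [44, 14, 14, 3, 12, 98]
`out = items[0]` → out = 44
So out = 44

Answer: 44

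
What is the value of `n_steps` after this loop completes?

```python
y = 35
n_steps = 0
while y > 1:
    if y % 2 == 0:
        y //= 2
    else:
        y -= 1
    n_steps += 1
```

Steps to reduce 35 to 1
`n_steps` takes the values: 0 → 1 → 2 → 3 → 4 → 5 → 6 → 7

Answer: 7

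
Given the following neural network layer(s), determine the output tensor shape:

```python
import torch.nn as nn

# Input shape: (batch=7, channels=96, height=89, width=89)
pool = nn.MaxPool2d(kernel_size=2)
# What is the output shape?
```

Input: (7, 96, 89, 89) -> Output: (7, 96, 44, 44)

Answer: (7, 96, 44, 44)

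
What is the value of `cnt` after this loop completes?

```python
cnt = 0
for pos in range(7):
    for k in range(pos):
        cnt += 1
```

Triangle number: 0+1+2+...+6
`cnt` takes the values: 0 → 1 → 2 → 3 → 4 → 5 → 6 → 7 → 8 → 9 → 10 → 11 → 12 → 13 → 14 → 15 → 16 → 17 → 18 → 19 → 20 → 21

Answer: 21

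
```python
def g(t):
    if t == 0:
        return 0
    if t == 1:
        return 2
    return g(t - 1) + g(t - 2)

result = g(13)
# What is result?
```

Build up from base cases: g(0)=0, g(1)=2, g(2)=2, g(3)=4, g(4)=6, g(5)=10, g(6)=16, ..., g(13)=466

Answer: 466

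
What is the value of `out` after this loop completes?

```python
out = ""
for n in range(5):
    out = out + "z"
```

Repeat 'z' 5 times
`out` takes the values: "" → "z" → "zz" → "zzz" → "zzzz" → "zzzzz"

Answer: "zzzzz"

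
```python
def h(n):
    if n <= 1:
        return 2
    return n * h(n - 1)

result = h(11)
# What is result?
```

h(11) = 11 * 10 * 9 * 8 * 7 * 6 * 5 * 4 * 3 * 2 * 2 = 79833600

Answer: 79833600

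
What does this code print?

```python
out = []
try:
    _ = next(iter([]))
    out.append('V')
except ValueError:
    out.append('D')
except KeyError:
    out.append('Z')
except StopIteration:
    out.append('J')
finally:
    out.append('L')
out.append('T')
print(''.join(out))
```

Execution trace: 'J' (except StopIteration) → 'L' (finally) → 'T' (after the try/except). Output: JLT

Answer: JLT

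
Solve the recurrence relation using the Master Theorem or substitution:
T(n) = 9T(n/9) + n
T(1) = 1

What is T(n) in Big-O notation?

By Master Theorem: a=9, b=9, f(n)=n. Since log_9(9) = 1 and f(n) = Θ(n^1), Case 2 applies. T(n) = O(n log n).

Answer: O(n log n)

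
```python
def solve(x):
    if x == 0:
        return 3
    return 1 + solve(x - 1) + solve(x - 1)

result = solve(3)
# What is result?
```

solve(x) = 1 + 2·solve(x-1), solve(0)=3. Closed form: (3+1)·2^3 - 1 = 31.

Answer: 31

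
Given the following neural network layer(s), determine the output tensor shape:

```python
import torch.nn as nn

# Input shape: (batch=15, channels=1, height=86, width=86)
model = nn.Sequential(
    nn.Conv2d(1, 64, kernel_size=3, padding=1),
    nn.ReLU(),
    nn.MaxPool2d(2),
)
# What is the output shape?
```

Input: (15, 1, 86, 86) -> after Conv2d: (15, 64, 86, 86) -> after ReLU: (15, 64, 86, 86) -> Output: (15, 64, 43, 43)

Answer: (15, 64, 43, 43)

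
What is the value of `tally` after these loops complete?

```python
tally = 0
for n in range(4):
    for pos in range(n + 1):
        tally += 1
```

Triangle: 1 + 2 + ... + 4
`tally` takes the values: 0 → 1 → 2 → 3 → 4 → 5 → 6 → 7 → 8 → 9 → 10

Answer: 10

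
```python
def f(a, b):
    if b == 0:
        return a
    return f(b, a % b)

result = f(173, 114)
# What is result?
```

f(173, 114) -> f(114, 59) -> f(59, 55) -> f(55, 4) -> f(4, 3) -> f(3, 1) -> f(1, 0) -> 1

Answer: 1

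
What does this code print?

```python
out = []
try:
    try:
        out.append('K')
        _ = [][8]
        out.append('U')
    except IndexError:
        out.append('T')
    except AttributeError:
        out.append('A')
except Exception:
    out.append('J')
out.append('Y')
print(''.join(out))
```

Execution trace: 'K' (inner try body) → 'T' (inner except IndexError) → 'Y' (after the try/except). Output: KTY

Answer: KTY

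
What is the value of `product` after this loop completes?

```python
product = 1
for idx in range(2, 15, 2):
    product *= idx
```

Product of even numbers 2 to 14
`product` takes the values: 1 → 2 → 8 → 48 → 384 → 3840 → 46080 → 645120

Answer: 645120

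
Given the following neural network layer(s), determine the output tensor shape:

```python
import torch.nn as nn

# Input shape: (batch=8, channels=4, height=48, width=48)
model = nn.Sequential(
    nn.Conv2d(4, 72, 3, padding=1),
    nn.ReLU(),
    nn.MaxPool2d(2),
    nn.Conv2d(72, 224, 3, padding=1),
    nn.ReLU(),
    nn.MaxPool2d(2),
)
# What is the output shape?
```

Input: (8, 4, 48, 48) -> after first Conv2d: (8, 72, 48, 48) -> after first MaxPool2d: (8, 72, 24, 24) -> after second Conv2d: (8, 224, 24, 24) -> Output: (8, 224, 12, 12)

Answer: (8, 224, 12, 12)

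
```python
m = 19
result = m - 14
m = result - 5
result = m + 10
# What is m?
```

Trace:
`m = 19` → m = 19
`result = m - 14` → result = 5
`m = result - 5` → m = 0
`result = m + 10` → result = 10
So m = 0

Answer: 0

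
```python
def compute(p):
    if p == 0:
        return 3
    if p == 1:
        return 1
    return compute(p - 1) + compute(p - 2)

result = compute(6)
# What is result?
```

Build up from base cases: compute(0)=3, compute(1)=1, compute(2)=4, compute(3)=5, compute(4)=9, compute(5)=14, compute(6)=23

Answer: 23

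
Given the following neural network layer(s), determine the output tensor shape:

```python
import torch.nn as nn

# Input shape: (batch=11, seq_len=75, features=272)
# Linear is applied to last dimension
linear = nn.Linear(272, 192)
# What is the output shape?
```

Input: (11, 75, 272) -> Output: (11, 75, 192)

Answer: (11, 75, 192)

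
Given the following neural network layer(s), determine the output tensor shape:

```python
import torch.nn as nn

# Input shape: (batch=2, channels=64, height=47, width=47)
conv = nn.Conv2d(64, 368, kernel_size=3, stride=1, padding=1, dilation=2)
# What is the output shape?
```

Input: (2, 64, 47, 47) -> Output: (2, 368, 45, 45)

Answer: (2, 368, 45, 45)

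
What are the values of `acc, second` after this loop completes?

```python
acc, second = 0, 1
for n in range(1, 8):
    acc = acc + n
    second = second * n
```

Sum and factorial of 1 to 7
`acc, second` takes the values: (0, 1) → (1, 1) → (3, 1) → (3, 2) → (6, 2) → (6, 6) → (10, 6) → (10, 24) → (15, 24) → (15, 120) → (21, 120) → (21, 720) → (28, 720) → (28, 5040)

Answer: 28, 5040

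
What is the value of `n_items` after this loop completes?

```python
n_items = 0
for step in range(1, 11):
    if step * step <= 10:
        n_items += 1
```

Count numbers where step² ≤ 10
`n_items` takes the values: 0 → 1 → 2 → 3

Answer: 3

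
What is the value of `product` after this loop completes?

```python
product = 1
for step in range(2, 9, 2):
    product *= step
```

Product of even numbers 2 to 8
`product` takes the values: 1 → 2 → 8 → 48 → 384

Answer: 384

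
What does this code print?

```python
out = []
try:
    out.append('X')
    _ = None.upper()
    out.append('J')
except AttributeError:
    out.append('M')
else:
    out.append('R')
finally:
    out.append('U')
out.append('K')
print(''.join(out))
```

Execution trace: 'X' (try body) → 'M' (except AttributeError) → 'U' (finally) → 'K' (after the try/except). Output: XMUK

Answer: XMUK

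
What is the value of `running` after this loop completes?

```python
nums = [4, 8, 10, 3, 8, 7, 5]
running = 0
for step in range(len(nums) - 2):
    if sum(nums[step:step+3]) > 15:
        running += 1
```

Count windows with sum > 15
`running` takes the values: 0 → 1 → 2 → 3 → 4 → 5

Answer: 5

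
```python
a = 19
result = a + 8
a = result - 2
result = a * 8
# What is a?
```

Trace:
`a = 19` → a = 19
`result = a + 8` → result = 27
`a = result - 2` → a = 25
`result = a * 8` → result = 200
So a = 25

Answer: 25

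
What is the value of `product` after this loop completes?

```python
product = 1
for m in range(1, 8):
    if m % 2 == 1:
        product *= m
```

Product of odd numbers 1 to 7
`product` takes the values: 1 → 3 → 15 → 105

Answer: 105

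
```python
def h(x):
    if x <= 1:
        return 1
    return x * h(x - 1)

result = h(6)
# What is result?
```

h(6) = 6 * 5 * 4 * 3 * 2 * 1 = 720

Answer: 720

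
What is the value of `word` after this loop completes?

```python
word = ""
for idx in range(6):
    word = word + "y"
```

Repeat 'y' 6 times
`word` takes the values: "" → "y" → "yy" → "yyy" → "yyyy" → "yyyyy" → "yyyyyy"

Answer: "yyyyyy"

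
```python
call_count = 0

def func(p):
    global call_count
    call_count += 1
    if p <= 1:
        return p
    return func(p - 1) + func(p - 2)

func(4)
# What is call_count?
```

Calls(p) = 1 + Calls(p-1) + Calls(p-2); Calls(0)=Calls(1)=1. For p=4 this gives 9.

Answer: 9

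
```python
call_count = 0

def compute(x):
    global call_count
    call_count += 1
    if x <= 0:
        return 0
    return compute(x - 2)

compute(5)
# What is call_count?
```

Linear recursion stepping by 2: 4 calls from x=5 down to ≤0.

Answer: 4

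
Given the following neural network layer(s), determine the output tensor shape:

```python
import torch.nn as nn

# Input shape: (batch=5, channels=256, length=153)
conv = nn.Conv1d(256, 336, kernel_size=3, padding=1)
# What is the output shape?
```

Input: (5, 256, 153) -> Output: (5, 336, 153)

Answer: (5, 336, 153)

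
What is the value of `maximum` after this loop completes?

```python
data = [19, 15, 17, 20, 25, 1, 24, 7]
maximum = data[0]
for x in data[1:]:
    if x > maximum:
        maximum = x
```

Maximum of [19, 15, 17, 20, 25, 1, 24, 7]
`maximum` takes the values: 19 → 20 → 25

Answer: 25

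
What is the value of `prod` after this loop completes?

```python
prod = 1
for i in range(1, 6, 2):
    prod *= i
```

Product of 1, 3, 5, ... up to 5
`prod` takes the values: 1 → 3 → 15

Answer: 15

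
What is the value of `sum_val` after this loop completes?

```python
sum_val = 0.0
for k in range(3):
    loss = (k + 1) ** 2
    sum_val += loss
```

Sum of squared losses 1² + 2² + ... + 3²
`sum_val` takes the values: 0.0 → 1.0 → 5.0 → 14.0

Answer: 14.0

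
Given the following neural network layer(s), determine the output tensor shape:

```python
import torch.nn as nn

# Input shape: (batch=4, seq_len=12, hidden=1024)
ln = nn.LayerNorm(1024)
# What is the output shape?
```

Input: (4, 12, 1024) -> Output: (4, 12, 1024)

Answer: (4, 12, 1024)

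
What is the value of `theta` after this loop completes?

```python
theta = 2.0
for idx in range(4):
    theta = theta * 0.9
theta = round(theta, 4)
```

Exponential decay: 2.0 * 0.9^4
`theta` takes the values: 2.0 → 1.8 → 1.62 → 1.458 → 1.3122

Answer: 1.3122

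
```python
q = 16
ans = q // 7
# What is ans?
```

Trace:
`q = 16` → q = 16
`ans = q // 7` → ans = 2
So ans = 2

Answer: 2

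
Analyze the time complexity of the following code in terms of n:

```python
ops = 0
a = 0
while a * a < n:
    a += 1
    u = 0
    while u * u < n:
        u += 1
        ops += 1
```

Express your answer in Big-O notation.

Each loop level contributes: √n × √n. Multiplying the contributions gives O(n).

Answer: O(n)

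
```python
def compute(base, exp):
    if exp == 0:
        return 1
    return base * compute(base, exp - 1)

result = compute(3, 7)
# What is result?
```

compute(3, 7) = 3 * 3 * 3 * 3 * 3 * 3 * 3 = 2187

Answer: 2187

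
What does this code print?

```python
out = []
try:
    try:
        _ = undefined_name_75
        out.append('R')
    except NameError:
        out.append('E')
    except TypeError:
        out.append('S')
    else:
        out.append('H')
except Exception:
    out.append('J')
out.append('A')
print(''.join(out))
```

Execution trace: 'E' (inner except NameError) → 'A' (after the try/except). Output: EA

Answer: EA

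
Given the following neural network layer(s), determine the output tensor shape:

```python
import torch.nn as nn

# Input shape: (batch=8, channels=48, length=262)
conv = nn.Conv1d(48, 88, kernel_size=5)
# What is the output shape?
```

Input: (8, 48, 262) -> Output: (8, 88, 258)

Answer: (8, 88, 258)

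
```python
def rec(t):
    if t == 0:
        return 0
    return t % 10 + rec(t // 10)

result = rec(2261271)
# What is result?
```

Sum of digits of 2261271: 1 + 7 + 2 + 1 + 6 + 2 + 2 = 21

Answer: 21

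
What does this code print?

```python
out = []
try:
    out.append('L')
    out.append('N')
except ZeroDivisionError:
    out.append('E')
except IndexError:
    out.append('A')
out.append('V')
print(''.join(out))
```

Execution trace: 'L' (try body) → 'N' (try body, no exception) → 'V' (after the try/except). Output: LNV

Answer: LNV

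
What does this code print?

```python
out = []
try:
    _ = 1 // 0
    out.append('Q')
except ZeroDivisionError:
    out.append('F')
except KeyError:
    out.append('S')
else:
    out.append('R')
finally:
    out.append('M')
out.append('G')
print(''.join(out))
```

Execution trace: 'F' (except ZeroDivisionError) → 'M' (finally) → 'G' (after the try/except). Output: FMG

Answer: FMG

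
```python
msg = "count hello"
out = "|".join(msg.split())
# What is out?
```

Trace:
`msg = "count hello"` → msg = 'count hello'
`out = "|".join(msg.split())` → out = 'count|hello'
So out = 'count|hello'

Answer: 'count|hello'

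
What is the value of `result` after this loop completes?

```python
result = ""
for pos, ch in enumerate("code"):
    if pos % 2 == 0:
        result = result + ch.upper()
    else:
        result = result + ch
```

Uppercase even positions in 'code'
`result` takes the values: "" → "C" → "Co" → "CoD" → "CoDe"

Answer: "CoDe"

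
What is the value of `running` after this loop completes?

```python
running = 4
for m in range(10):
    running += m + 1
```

Start at 4, add 1 to 10 = 59
`running` takes the values: 4 → 5 → 7 → 10 → 14 → 19 → 25 → 32 → 40 → 49 → 59

Answer: 59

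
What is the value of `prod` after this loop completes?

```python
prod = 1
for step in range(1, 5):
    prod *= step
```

4! = 24
`prod` takes the values: 1 → 2 → 6 → 24

Answer: 24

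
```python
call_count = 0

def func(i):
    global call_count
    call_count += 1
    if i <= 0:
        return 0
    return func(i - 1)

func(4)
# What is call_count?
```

Linear recursion stepping by 1: 5 calls from i=4 down to ≤0.

Answer: 5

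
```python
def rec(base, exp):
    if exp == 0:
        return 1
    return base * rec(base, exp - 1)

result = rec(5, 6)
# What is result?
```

rec(5, 6) = 5 * 5 * 5 * 5 * 5 * 5 = 15625

Answer: 15625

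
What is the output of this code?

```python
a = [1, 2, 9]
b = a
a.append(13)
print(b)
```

Key concept: basic list aliasing.
Step by step:
`a = [1, 2, 9]` → a = [1, 2, 9]
`b = a` → b = [1, 2, 9] (same object as a)
`a.append(13)` → a = [1, 2, 9, 13] (same object as b); b = [1, 2, 9, 13] (same object as a)
`print(b)` → prints [1, 2, 9, 13]

Answer: [1, 2, 9, 13]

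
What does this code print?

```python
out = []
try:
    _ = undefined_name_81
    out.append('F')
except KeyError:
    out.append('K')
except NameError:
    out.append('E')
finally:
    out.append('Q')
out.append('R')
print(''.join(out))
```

Execution trace: 'E' (except NameError) → 'Q' (finally) → 'R' (after the try/except). Output: EQR

Answer: EQR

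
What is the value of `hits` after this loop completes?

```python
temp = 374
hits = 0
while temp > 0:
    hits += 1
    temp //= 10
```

Count digits by repeated division by 10
`hits` takes the values: 0 → 1 → 2 → 3

Answer: 3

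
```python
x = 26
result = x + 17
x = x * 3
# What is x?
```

Trace:
`x = 26` → x = 26
`result = x + 17` → result = 43
`x = x * 3` → x = 78
So x = 78

Answer: 78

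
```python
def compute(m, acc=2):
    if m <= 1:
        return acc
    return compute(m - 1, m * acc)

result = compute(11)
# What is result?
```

Accumulator trace (n, acc): (11, 2) -> (10, 22) -> (9, 220) -> (8, 1980) -> (7, 15840) -> (6, 110880) -> (5, 665280) -> (4, 3326400) -> (3, 13305600) -> (2, 39916800) -> (1, 79833600) -> return 79833600

Answer: 79833600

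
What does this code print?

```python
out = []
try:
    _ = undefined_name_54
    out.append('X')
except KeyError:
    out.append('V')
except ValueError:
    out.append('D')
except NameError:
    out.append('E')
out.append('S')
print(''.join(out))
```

Execution trace: 'E' (except NameError) → 'S' (after the try/except). Output: ES

Answer: ES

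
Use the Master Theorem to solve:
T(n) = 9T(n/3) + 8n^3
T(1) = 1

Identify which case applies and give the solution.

a=9, b=3, f(n)=8n^3. log_3(9) = 2. Since c=3 > 2 and the regularity condition holds (9(n/3)^3 = (9/3^3)n^3 with 9/3^3 < 1), Case 3 applies: T(n) = Θ(f(n)) = O(n^3).

Answer: O(n^3) - Case 3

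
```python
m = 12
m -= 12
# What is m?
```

Trace:
`m = 12` → m = 12
`m -= 12` → m = 0
So m = 0

Answer: 0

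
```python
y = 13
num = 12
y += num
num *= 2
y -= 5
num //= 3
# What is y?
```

Trace:
`y = 13` → y = 13
`num = 12` → num = 12
`y += num` → y = 25
`num *= 2` → num = 24
`y -= 5` → y = 20
`num //= 3` → num = 8
So y = 20

Answer: 20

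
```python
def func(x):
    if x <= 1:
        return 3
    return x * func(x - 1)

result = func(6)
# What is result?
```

func(6) = 6 * 5 * 4 * 3 * 2 * 3 = 2160

Answer: 2160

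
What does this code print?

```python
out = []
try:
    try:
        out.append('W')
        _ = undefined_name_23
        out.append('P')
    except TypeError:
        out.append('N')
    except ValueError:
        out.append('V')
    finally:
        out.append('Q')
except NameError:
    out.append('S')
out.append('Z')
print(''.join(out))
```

Execution trace: 'W' (try body) → 'Q' (finally) → 'S' (outer except NameError) → 'Z' (after the try/except). Output: WQSZ

Answer: WQSZ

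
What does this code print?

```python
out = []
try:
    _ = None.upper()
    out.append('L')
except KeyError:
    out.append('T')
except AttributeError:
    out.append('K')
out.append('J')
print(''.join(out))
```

Execution trace: 'K' (except AttributeError) → 'J' (after the try/except). Output: KJ

Answer: KJ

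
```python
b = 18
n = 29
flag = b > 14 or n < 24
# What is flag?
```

Trace:
`b = 18` → b = 18
`n = 29` → n = 29
`flag = b > 14 or n < 24` → flag = True
So flag = True

Answer: True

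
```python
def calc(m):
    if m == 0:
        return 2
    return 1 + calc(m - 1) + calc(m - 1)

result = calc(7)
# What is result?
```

calc(m) = 1 + 2·calc(m-1), calc(0)=2. Closed form: (2+1)·2^7 - 1 = 383.

Answer: 383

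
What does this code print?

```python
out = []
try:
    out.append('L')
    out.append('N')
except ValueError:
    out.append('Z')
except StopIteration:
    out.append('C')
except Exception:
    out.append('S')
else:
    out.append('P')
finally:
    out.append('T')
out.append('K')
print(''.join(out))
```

Execution trace: 'L' (try body) → 'N' (try body, no exception) → 'P' (else) → 'T' (finally) → 'K' (after the try/except). Output: LNPTK

Answer: LNPTK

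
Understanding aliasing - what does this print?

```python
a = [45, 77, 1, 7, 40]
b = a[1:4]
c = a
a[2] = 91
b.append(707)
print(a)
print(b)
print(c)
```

Key concept: slice vs alias.
Step by step:
`a = [45, 77, 1, 7, 40]` → a = [45, 77, 1, 7, 40]
`b = a[1:4]` → b = [77, 1, 7]
`c = a` → c = [45, 77, 1, 7, 40] (same object as a)
`a[2] = 91` → a = [45, 77, 91, 7, 40] (same object as c); c = [45, 77, 91, 7, 40] (same object as a)
`b.append(707)` → b = [77, 1, 7, 707]
`print(a)` → prints [45, 77, 91, 7, 40]
`print(b)` → prints [77, 1, 7, 707]
`print(c)` → prints [45, 77, 91, 7, 40]

Answer:
[45, 77, 91, 7, 40]
[77, 1, 7, 707]
[45, 77, 91, 7, 40]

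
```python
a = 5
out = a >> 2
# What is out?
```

Trace:
`a = 5` → a = 5
`out = a >> 2` → out = 1
So out = 1

Answer: 1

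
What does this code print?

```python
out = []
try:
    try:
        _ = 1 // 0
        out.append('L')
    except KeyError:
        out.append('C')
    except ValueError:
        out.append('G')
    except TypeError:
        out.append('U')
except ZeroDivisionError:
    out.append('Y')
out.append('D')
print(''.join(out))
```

Execution trace: 'Y' (outer except ZeroDivisionError) → 'D' (after the try/except). Output: YD

Answer: YD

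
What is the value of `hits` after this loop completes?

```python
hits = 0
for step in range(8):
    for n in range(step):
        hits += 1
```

Triangle number: 0+1+2+...+7
`hits` takes the values: 0 → 1 → 2 → 3 → 4 → 5 → 6 → 7 → 8 → 9 → 10 → 11 → 12 → 13 → 14 → 15 → 16 → 17 → 18 → 19 → 20 → 21 → 22 → 23 → 24 → 25 → 26 → 27 → 28

Answer: 28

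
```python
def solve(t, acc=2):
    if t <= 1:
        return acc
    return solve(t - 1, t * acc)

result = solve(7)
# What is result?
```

Accumulator trace (n, acc): (7, 2) -> (6, 14) -> (5, 84) -> (4, 420) -> (3, 1680) -> (2, 5040) -> (1, 10080) -> return 10080

Answer: 10080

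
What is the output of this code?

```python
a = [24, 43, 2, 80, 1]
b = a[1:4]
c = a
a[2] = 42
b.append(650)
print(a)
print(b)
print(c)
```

Key concept: slice vs alias.
Step by step:
`a = [24, 43, 2, 80, 1]` → a = [24, 43, 2, 80, 1]
`b = a[1:4]` → b = [43, 2, 80]
`c = a` → c = [24, 43, 2, 80, 1] (same object as a)
`a[2] = 42` → a = [24, 43, 42, 80, 1] (same object as c); c = [24, 43, 42, 80, 1] (same object as a)
`b.append(650)` → b = [43, 2, 80, 650]
`print(a)` → prints [24, 43, 42, 80, 1]
`print(b)` → prints [43, 2, 80, 650]
`print(c)` → prints [24, 43, 42, 80, 1]

Answer:
[24, 43, 42, 80, 1]
[43, 2, 80, 650]
[24, 43, 42, 80, 1]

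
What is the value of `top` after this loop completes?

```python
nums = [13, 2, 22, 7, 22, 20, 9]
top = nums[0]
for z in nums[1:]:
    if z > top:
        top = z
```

Maximum of [13, 2, 22, 7, 22, 20, 9]
`top` takes the values: 13 → 22

Answer: 22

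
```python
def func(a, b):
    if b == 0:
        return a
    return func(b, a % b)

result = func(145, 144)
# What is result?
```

func(145, 144) -> func(144, 1) -> func(1, 0) -> 1

Answer: 1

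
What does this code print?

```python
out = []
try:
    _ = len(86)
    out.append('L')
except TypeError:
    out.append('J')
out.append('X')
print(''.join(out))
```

Execution trace: 'J' (except TypeError) → 'X' (after the try/except). Output: JX

Answer: JX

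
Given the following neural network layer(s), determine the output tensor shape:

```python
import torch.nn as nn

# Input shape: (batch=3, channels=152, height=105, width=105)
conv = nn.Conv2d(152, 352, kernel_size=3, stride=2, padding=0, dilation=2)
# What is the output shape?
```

Input: (3, 152, 105, 105) -> Output: (3, 352, 51, 51)

Answer: (3, 352, 51, 51)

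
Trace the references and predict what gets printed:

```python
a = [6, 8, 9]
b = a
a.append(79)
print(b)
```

Key concept: basic list aliasing.
Step by step:
`a = [6, 8, 9]` → a = [6, 8, 9]
`b = a` → b = [6, 8, 9] (same object as a)
`a.append(79)` → a = [6, 8, 9, 79] (same object as b); b = [6, 8, 9, 79] (same object as a)
`print(b)` → prints [6, 8, 9, 79]

Answer: [6, 8, 9, 79]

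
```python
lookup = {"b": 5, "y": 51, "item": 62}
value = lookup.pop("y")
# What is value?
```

Trace:
`lookup = {"b": 5, "y": 51, "item": 62}` → lookup = {'b': 5, 'y': 51, 'item': 62}
`value = lookup.pop("y")` → lookup = {'b': 5, 'item': 62}; value = 51
So value = 51

Answer: 51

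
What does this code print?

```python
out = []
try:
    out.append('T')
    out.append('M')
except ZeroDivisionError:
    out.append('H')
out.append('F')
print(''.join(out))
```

Execution trace: 'T' (try body) → 'M' (try body, no exception) → 'F' (after the try/except). Output: TMF

Answer: TMF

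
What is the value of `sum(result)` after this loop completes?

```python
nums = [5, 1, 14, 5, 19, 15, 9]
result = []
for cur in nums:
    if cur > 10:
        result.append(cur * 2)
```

Sum of doubled values > 10
`result` takes the values: [] → [28] → [28, 38] → [28, 38, 30]
So `sum(result)` = 96

Answer: 96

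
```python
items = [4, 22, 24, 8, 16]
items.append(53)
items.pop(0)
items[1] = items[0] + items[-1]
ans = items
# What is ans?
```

Trace:
`items = [4, 22, 24, 8, 16]` → items = [4, 22, 24, 8, 16]
`items.append(53)` → items = [4, 22, 24, 8, 16, 53]
`items.pop(0)` → items = [22, 24, 8, 16, 53]
`items[1] = items[0] + items[-1]` → items = [22, 75, 8, 16, 53]
`ans = items` → ans = [22, 75, 8, 16, 53]
So ans = [22, 75, 8, 16, 53]

Answer: [22, 75, 8, 16, 53]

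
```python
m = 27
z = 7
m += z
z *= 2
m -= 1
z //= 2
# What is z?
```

Trace:
`m = 27` → m = 27
`z = 7` → z = 7
`m += z` → m = 34
`z *= 2` → z = 14
`m -= 1` → m = 33
`z //= 2` → z = 7
So z = 7

Answer: 7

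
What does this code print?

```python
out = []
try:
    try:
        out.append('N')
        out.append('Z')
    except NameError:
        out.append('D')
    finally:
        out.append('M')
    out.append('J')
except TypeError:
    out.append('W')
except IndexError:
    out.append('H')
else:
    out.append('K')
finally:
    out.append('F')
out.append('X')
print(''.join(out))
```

Execution trace: 'N' (inner try body) → 'Z' (inner try body, no exception) → 'M' (inner finally) → 'J' (try body, no exception) → 'K' (else) → 'F' (finally) → 'X' (after the try/except). Output: NZMJKFX

Answer: NZMJKFX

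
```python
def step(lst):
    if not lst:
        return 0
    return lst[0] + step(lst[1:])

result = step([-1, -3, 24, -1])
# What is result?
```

(-1) + (-3) + 24 + (-1) + 0 = 19

Answer: 19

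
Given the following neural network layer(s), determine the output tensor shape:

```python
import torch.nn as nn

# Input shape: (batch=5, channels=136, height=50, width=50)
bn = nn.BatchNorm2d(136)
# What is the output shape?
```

Input: (5, 136, 50, 50) -> Output: (5, 136, 50, 50)

Answer: (5, 136, 50, 50)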